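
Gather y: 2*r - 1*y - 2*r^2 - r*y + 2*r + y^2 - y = -2*r^2 + 4*r + y^2 + y*(-r - 2)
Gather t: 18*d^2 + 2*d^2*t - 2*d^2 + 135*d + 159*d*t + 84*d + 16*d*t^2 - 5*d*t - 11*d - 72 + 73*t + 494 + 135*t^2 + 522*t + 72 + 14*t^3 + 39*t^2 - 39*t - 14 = 16*d^2 + 208*d + 14*t^3 + t^2*(16*d + 174) + t*(2*d^2 + 154*d + 556) + 480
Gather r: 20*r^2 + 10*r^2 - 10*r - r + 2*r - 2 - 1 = 30*r^2 - 9*r - 3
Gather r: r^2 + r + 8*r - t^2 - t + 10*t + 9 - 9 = r^2 + 9*r - t^2 + 9*t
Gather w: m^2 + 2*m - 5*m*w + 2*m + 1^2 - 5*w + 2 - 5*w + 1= m^2 + 4*m + w*(-5*m - 10) + 4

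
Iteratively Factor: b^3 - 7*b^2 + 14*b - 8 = (b - 2)*(b^2 - 5*b + 4) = (b - 4)*(b - 2)*(b - 1)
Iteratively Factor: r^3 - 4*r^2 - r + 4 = (r + 1)*(r^2 - 5*r + 4) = (r - 4)*(r + 1)*(r - 1)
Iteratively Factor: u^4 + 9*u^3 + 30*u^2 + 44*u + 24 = (u + 2)*(u^3 + 7*u^2 + 16*u + 12) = (u + 2)^2*(u^2 + 5*u + 6) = (u + 2)^3*(u + 3)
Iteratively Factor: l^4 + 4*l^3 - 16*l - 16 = (l + 2)*(l^3 + 2*l^2 - 4*l - 8) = (l + 2)^2*(l^2 - 4) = (l + 2)^3*(l - 2)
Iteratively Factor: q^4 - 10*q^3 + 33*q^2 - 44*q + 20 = (q - 5)*(q^3 - 5*q^2 + 8*q - 4) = (q - 5)*(q - 1)*(q^2 - 4*q + 4) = (q - 5)*(q - 2)*(q - 1)*(q - 2)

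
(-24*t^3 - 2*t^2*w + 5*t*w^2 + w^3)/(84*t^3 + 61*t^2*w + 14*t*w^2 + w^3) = (-2*t + w)/(7*t + w)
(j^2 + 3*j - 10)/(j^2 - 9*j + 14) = (j + 5)/(j - 7)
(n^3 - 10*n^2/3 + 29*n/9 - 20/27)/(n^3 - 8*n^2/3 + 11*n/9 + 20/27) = (3*n - 1)/(3*n + 1)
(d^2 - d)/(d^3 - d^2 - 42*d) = (1 - d)/(-d^2 + d + 42)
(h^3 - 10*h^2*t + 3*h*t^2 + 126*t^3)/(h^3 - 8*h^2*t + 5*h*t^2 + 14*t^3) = (-h^2 + 3*h*t + 18*t^2)/(-h^2 + h*t + 2*t^2)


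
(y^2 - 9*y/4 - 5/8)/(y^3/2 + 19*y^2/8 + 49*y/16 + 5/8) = 2*(2*y - 5)/(2*y^2 + 9*y + 10)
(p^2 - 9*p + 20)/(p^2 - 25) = (p - 4)/(p + 5)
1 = 1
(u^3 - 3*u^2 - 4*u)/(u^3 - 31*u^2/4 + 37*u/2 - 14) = 4*u*(u + 1)/(4*u^2 - 15*u + 14)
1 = 1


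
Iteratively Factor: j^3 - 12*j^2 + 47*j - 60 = (j - 4)*(j^2 - 8*j + 15) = (j - 5)*(j - 4)*(j - 3)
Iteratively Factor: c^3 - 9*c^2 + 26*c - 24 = (c - 3)*(c^2 - 6*c + 8) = (c - 4)*(c - 3)*(c - 2)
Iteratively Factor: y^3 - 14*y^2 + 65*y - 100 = (y - 4)*(y^2 - 10*y + 25) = (y - 5)*(y - 4)*(y - 5)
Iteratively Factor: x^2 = (x)*(x)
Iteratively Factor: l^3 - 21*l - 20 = (l - 5)*(l^2 + 5*l + 4) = (l - 5)*(l + 1)*(l + 4)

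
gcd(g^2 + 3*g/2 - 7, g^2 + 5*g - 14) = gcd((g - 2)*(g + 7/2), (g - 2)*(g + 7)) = g - 2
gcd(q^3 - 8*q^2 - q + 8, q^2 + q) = q + 1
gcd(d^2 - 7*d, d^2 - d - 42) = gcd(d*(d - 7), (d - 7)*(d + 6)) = d - 7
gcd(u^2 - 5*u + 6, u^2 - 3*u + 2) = u - 2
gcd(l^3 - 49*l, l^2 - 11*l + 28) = l - 7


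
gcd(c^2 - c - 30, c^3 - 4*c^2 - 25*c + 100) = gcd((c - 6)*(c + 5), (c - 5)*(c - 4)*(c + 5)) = c + 5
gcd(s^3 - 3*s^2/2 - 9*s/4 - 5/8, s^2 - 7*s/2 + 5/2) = s - 5/2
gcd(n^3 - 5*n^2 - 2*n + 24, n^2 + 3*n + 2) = n + 2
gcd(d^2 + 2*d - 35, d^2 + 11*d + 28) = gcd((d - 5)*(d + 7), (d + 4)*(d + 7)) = d + 7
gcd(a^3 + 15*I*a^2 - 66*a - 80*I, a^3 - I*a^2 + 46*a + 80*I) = a^2 + 7*I*a - 10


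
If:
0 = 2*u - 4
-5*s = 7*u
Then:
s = -14/5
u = 2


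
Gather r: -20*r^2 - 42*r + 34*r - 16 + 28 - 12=-20*r^2 - 8*r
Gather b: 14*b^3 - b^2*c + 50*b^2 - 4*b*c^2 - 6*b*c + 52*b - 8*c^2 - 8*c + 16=14*b^3 + b^2*(50 - c) + b*(-4*c^2 - 6*c + 52) - 8*c^2 - 8*c + 16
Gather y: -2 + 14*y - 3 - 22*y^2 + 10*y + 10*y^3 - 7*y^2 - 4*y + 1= 10*y^3 - 29*y^2 + 20*y - 4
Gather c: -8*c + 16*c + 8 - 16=8*c - 8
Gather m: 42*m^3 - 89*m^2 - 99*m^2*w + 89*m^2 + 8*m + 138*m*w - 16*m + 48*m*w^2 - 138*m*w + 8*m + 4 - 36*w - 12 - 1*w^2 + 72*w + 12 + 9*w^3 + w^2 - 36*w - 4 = 42*m^3 - 99*m^2*w + 48*m*w^2 + 9*w^3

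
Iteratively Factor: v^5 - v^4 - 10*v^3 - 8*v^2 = (v)*(v^4 - v^3 - 10*v^2 - 8*v) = v*(v - 4)*(v^3 + 3*v^2 + 2*v) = v*(v - 4)*(v + 2)*(v^2 + v) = v*(v - 4)*(v + 1)*(v + 2)*(v)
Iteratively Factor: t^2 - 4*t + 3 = (t - 1)*(t - 3)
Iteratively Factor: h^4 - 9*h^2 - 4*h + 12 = (h - 1)*(h^3 + h^2 - 8*h - 12) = (h - 1)*(h + 2)*(h^2 - h - 6) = (h - 1)*(h + 2)^2*(h - 3)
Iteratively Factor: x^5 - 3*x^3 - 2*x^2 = (x + 1)*(x^4 - x^3 - 2*x^2) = (x + 1)^2*(x^3 - 2*x^2) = (x - 2)*(x + 1)^2*(x^2) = x*(x - 2)*(x + 1)^2*(x)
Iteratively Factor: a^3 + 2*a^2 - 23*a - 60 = (a - 5)*(a^2 + 7*a + 12) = (a - 5)*(a + 4)*(a + 3)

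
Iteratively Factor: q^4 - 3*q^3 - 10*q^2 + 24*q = (q - 4)*(q^3 + q^2 - 6*q) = q*(q - 4)*(q^2 + q - 6) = q*(q - 4)*(q + 3)*(q - 2)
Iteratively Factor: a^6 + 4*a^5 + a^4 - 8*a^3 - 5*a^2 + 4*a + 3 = (a + 3)*(a^5 + a^4 - 2*a^3 - 2*a^2 + a + 1) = (a + 1)*(a + 3)*(a^4 - 2*a^2 + 1) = (a + 1)^2*(a + 3)*(a^3 - a^2 - a + 1) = (a - 1)*(a + 1)^2*(a + 3)*(a^2 - 1) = (a - 1)^2*(a + 1)^2*(a + 3)*(a + 1)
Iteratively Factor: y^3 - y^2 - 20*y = (y + 4)*(y^2 - 5*y) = (y - 5)*(y + 4)*(y)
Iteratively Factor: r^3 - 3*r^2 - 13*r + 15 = (r - 5)*(r^2 + 2*r - 3) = (r - 5)*(r - 1)*(r + 3)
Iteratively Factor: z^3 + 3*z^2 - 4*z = (z + 4)*(z^2 - z) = (z - 1)*(z + 4)*(z)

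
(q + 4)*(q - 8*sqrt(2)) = q^2 - 8*sqrt(2)*q + 4*q - 32*sqrt(2)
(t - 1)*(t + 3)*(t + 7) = t^3 + 9*t^2 + 11*t - 21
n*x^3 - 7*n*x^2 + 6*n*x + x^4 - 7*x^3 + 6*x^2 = x*(n + x)*(x - 6)*(x - 1)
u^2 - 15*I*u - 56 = (u - 8*I)*(u - 7*I)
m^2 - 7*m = m*(m - 7)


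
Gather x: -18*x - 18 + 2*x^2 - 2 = 2*x^2 - 18*x - 20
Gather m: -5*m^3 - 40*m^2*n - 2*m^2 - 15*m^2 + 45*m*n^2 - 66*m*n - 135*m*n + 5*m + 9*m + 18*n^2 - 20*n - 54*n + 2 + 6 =-5*m^3 + m^2*(-40*n - 17) + m*(45*n^2 - 201*n + 14) + 18*n^2 - 74*n + 8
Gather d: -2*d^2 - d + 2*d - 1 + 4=-2*d^2 + d + 3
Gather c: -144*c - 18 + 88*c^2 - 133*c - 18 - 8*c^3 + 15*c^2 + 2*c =-8*c^3 + 103*c^2 - 275*c - 36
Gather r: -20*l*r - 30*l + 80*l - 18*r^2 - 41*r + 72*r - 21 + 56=50*l - 18*r^2 + r*(31 - 20*l) + 35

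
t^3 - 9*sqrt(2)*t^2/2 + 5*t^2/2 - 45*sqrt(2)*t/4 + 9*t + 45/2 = (t + 5/2)*(t - 3*sqrt(2))*(t - 3*sqrt(2)/2)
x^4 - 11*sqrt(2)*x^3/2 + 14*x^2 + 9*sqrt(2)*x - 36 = (x - 3*sqrt(2))*(x - 2*sqrt(2))*(x - 3*sqrt(2)/2)*(x + sqrt(2))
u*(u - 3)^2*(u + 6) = u^4 - 27*u^2 + 54*u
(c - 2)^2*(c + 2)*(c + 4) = c^4 + 2*c^3 - 12*c^2 - 8*c + 32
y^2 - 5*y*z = y*(y - 5*z)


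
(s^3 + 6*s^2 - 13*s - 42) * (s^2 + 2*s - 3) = s^5 + 8*s^4 - 4*s^3 - 86*s^2 - 45*s + 126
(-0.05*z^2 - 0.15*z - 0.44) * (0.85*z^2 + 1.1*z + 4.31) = -0.0425*z^4 - 0.1825*z^3 - 0.7545*z^2 - 1.1305*z - 1.8964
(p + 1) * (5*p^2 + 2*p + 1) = 5*p^3 + 7*p^2 + 3*p + 1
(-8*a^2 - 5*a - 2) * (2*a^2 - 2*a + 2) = -16*a^4 + 6*a^3 - 10*a^2 - 6*a - 4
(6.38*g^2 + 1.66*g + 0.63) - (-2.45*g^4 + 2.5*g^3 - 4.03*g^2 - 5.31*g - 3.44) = 2.45*g^4 - 2.5*g^3 + 10.41*g^2 + 6.97*g + 4.07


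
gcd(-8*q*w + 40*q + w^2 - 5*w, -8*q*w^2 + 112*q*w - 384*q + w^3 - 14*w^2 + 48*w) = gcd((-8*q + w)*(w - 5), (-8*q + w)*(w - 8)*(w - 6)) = 8*q - w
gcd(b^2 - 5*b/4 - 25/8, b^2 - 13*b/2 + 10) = b - 5/2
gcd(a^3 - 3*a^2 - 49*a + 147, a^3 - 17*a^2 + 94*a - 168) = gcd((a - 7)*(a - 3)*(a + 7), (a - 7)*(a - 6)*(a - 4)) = a - 7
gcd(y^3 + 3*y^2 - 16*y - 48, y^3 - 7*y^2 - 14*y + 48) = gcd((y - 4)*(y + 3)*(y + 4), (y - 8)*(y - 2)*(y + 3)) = y + 3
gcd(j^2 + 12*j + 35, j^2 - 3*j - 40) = j + 5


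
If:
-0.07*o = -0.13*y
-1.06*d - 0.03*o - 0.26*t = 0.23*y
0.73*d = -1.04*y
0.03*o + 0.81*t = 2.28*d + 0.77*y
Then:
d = 0.00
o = 0.00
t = 0.00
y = 0.00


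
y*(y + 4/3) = y^2 + 4*y/3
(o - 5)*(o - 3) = o^2 - 8*o + 15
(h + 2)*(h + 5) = h^2 + 7*h + 10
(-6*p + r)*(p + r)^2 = -6*p^3 - 11*p^2*r - 4*p*r^2 + r^3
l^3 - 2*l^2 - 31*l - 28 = (l - 7)*(l + 1)*(l + 4)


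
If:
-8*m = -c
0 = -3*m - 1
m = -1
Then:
No Solution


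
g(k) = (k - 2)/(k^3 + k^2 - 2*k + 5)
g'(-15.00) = 0.00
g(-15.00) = 0.01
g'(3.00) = 0.00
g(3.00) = 0.03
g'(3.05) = 0.00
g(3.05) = 0.03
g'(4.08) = -0.01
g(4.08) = 0.03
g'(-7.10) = 0.01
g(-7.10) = 0.03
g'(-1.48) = 0.26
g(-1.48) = -0.50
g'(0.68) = 0.28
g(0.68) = -0.30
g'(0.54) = 0.23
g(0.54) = -0.33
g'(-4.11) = 0.13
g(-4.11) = 0.16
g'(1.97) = 0.08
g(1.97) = -0.00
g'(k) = (k - 2)*(-3*k^2 - 2*k + 2)/(k^3 + k^2 - 2*k + 5)^2 + 1/(k^3 + k^2 - 2*k + 5)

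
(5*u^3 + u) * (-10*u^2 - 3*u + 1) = -50*u^5 - 15*u^4 - 5*u^3 - 3*u^2 + u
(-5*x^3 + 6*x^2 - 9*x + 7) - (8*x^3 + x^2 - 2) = -13*x^3 + 5*x^2 - 9*x + 9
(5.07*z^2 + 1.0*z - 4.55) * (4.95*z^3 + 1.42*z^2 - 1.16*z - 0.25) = 25.0965*z^5 + 12.1494*z^4 - 26.9837*z^3 - 8.8885*z^2 + 5.028*z + 1.1375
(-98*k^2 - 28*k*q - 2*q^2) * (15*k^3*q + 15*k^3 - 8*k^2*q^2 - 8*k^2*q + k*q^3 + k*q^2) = -1470*k^5*q - 1470*k^5 + 364*k^4*q^2 + 364*k^4*q + 96*k^3*q^3 + 96*k^3*q^2 - 12*k^2*q^4 - 12*k^2*q^3 - 2*k*q^5 - 2*k*q^4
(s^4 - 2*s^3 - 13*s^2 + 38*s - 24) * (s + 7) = s^5 + 5*s^4 - 27*s^3 - 53*s^2 + 242*s - 168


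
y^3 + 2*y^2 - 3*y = y*(y - 1)*(y + 3)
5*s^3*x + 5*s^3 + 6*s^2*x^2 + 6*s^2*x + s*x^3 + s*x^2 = (s + x)*(5*s + x)*(s*x + s)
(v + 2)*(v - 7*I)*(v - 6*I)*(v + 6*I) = v^4 + 2*v^3 - 7*I*v^3 + 36*v^2 - 14*I*v^2 + 72*v - 252*I*v - 504*I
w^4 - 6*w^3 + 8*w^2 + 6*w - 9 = (w - 3)^2*(w - 1)*(w + 1)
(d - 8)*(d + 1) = d^2 - 7*d - 8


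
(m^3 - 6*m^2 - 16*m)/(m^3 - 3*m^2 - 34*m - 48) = m/(m + 3)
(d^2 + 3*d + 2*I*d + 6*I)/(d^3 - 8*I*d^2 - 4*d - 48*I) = (d + 3)/(d^2 - 10*I*d - 24)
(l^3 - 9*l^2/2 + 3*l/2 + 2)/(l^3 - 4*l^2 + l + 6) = (l^3 - 9*l^2/2 + 3*l/2 + 2)/(l^3 - 4*l^2 + l + 6)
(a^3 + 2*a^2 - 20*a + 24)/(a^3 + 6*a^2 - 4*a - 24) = (a - 2)/(a + 2)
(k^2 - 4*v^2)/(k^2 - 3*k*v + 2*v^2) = (-k - 2*v)/(-k + v)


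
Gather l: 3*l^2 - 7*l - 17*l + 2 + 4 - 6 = 3*l^2 - 24*l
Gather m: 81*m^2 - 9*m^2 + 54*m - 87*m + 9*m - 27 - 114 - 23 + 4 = 72*m^2 - 24*m - 160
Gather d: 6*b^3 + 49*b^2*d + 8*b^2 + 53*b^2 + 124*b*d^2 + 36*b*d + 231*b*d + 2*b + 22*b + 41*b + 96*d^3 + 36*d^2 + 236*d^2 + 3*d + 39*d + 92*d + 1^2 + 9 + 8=6*b^3 + 61*b^2 + 65*b + 96*d^3 + d^2*(124*b + 272) + d*(49*b^2 + 267*b + 134) + 18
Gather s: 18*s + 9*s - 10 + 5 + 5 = 27*s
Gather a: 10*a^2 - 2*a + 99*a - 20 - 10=10*a^2 + 97*a - 30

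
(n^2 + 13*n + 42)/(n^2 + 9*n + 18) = (n + 7)/(n + 3)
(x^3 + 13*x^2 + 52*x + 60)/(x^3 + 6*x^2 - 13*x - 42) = (x^2 + 11*x + 30)/(x^2 + 4*x - 21)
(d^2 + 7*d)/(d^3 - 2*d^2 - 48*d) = (d + 7)/(d^2 - 2*d - 48)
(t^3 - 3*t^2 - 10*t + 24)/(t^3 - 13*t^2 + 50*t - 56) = (t + 3)/(t - 7)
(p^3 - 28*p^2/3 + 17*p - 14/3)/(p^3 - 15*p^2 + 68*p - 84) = (p - 1/3)/(p - 6)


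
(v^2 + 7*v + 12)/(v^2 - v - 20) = (v + 3)/(v - 5)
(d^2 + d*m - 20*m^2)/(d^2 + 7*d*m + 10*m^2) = (d - 4*m)/(d + 2*m)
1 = 1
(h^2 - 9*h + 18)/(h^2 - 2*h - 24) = (h - 3)/(h + 4)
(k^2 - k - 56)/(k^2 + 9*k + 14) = (k - 8)/(k + 2)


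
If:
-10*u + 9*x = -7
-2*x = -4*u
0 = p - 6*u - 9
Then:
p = 15/4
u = -7/8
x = -7/4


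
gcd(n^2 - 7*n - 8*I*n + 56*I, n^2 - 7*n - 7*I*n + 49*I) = n - 7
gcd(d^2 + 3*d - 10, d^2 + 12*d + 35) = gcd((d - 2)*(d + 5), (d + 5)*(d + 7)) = d + 5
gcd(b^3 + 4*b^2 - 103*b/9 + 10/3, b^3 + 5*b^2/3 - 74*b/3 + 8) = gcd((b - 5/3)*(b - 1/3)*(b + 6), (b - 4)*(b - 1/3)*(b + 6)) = b^2 + 17*b/3 - 2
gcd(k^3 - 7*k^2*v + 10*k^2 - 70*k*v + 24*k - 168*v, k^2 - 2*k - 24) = k + 4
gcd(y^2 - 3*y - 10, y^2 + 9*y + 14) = y + 2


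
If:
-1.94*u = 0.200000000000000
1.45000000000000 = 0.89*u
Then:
No Solution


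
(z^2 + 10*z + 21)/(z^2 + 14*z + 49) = (z + 3)/(z + 7)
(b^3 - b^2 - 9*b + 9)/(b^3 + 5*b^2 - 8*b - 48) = (b^2 + 2*b - 3)/(b^2 + 8*b + 16)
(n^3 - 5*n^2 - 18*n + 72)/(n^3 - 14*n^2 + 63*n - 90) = (n + 4)/(n - 5)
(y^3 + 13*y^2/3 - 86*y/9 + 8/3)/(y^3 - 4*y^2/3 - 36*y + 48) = (y - 1/3)/(y - 6)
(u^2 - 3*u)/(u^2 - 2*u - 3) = u/(u + 1)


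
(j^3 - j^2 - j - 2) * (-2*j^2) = -2*j^5 + 2*j^4 + 2*j^3 + 4*j^2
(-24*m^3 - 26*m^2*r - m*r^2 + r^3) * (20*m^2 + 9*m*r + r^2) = -480*m^5 - 736*m^4*r - 278*m^3*r^2 - 15*m^2*r^3 + 8*m*r^4 + r^5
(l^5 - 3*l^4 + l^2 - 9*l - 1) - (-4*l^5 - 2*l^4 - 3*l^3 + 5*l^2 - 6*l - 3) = 5*l^5 - l^4 + 3*l^3 - 4*l^2 - 3*l + 2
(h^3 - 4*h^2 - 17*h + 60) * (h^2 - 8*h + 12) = h^5 - 12*h^4 + 27*h^3 + 148*h^2 - 684*h + 720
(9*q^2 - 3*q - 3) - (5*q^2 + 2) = 4*q^2 - 3*q - 5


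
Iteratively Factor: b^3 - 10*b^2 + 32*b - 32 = (b - 4)*(b^2 - 6*b + 8) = (b - 4)^2*(b - 2)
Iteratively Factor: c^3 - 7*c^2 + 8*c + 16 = (c - 4)*(c^2 - 3*c - 4) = (c - 4)^2*(c + 1)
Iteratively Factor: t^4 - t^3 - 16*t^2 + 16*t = (t - 4)*(t^3 + 3*t^2 - 4*t) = (t - 4)*(t - 1)*(t^2 + 4*t) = t*(t - 4)*(t - 1)*(t + 4)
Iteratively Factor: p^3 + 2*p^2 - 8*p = (p)*(p^2 + 2*p - 8) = p*(p + 4)*(p - 2)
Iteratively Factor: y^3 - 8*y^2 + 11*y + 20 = (y + 1)*(y^2 - 9*y + 20) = (y - 4)*(y + 1)*(y - 5)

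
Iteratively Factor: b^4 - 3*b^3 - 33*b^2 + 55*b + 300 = (b + 4)*(b^3 - 7*b^2 - 5*b + 75) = (b - 5)*(b + 4)*(b^2 - 2*b - 15) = (b - 5)*(b + 3)*(b + 4)*(b - 5)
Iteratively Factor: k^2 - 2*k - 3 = (k + 1)*(k - 3)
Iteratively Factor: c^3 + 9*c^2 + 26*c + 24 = (c + 3)*(c^2 + 6*c + 8) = (c + 3)*(c + 4)*(c + 2)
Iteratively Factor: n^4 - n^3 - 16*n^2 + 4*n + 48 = (n - 4)*(n^3 + 3*n^2 - 4*n - 12) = (n - 4)*(n - 2)*(n^2 + 5*n + 6) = (n - 4)*(n - 2)*(n + 2)*(n + 3)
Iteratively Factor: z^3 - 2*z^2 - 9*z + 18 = (z + 3)*(z^2 - 5*z + 6) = (z - 2)*(z + 3)*(z - 3)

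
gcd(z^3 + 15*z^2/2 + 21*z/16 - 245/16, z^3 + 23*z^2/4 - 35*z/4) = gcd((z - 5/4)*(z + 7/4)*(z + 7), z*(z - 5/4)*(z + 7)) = z^2 + 23*z/4 - 35/4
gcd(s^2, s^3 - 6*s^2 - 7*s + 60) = 1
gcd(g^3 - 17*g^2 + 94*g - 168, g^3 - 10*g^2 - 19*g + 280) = g - 7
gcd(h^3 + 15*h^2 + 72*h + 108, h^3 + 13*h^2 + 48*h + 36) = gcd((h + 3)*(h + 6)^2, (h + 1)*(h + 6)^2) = h^2 + 12*h + 36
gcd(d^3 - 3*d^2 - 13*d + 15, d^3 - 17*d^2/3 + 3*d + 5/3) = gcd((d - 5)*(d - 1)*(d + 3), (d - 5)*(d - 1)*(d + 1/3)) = d^2 - 6*d + 5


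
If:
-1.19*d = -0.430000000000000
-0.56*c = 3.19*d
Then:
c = -2.06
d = 0.36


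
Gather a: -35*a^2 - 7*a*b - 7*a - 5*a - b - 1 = -35*a^2 + a*(-7*b - 12) - b - 1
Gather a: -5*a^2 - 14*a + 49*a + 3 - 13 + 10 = -5*a^2 + 35*a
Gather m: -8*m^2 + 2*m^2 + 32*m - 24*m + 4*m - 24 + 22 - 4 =-6*m^2 + 12*m - 6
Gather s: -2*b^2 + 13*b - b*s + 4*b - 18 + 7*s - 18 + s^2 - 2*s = -2*b^2 + 17*b + s^2 + s*(5 - b) - 36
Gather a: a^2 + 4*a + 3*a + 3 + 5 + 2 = a^2 + 7*a + 10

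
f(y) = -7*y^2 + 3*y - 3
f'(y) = 3 - 14*y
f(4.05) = -105.67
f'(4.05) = -53.70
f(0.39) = -2.89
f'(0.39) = -2.46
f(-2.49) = -53.87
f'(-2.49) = 37.86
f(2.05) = -26.27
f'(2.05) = -25.70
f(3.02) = -57.78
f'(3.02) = -39.28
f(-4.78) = -177.28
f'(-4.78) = 69.92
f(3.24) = -66.76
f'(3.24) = -42.36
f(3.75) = -90.19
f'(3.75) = -49.50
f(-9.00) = -597.00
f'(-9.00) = 129.00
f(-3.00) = -75.00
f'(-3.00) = 45.00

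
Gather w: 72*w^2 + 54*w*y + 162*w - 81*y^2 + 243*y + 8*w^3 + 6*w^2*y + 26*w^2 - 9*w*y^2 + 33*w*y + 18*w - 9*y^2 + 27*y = 8*w^3 + w^2*(6*y + 98) + w*(-9*y^2 + 87*y + 180) - 90*y^2 + 270*y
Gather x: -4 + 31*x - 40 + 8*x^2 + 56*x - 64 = 8*x^2 + 87*x - 108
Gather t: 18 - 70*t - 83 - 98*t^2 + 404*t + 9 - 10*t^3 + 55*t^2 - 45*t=-10*t^3 - 43*t^2 + 289*t - 56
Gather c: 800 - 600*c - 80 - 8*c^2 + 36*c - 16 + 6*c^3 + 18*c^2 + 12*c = 6*c^3 + 10*c^2 - 552*c + 704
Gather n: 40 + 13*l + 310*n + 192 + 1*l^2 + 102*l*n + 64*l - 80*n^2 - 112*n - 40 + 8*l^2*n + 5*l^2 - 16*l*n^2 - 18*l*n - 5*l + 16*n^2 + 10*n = 6*l^2 + 72*l + n^2*(-16*l - 64) + n*(8*l^2 + 84*l + 208) + 192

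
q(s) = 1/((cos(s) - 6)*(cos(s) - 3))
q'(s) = sin(s)/((cos(s) - 6)*(cos(s) - 3)^2) + sin(s)/((cos(s) - 6)^2*(cos(s) - 3)) = (2*cos(s) - 9)*sin(s)/((cos(s) - 6)^2*(cos(s) - 3)^2)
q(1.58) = 0.06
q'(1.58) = -0.03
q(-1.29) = 0.06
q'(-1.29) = 0.03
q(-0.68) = 0.09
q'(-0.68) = 0.03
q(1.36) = 0.06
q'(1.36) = -0.03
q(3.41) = 0.04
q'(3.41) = 0.00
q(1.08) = 0.07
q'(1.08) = -0.04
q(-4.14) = 0.04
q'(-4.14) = -0.02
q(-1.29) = 0.06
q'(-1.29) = 0.03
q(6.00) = 0.10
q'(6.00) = 0.02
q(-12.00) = 0.09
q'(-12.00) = -0.03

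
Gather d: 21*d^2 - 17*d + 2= 21*d^2 - 17*d + 2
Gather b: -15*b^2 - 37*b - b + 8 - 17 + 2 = -15*b^2 - 38*b - 7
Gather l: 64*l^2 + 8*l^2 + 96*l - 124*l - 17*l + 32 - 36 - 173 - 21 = 72*l^2 - 45*l - 198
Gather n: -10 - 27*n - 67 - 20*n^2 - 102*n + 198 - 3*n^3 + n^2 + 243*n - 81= -3*n^3 - 19*n^2 + 114*n + 40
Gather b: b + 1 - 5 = b - 4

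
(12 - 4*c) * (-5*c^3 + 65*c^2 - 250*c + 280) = 20*c^4 - 320*c^3 + 1780*c^2 - 4120*c + 3360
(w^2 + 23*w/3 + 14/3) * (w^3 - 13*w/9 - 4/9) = w^5 + 23*w^4/3 + 29*w^3/9 - 311*w^2/27 - 274*w/27 - 56/27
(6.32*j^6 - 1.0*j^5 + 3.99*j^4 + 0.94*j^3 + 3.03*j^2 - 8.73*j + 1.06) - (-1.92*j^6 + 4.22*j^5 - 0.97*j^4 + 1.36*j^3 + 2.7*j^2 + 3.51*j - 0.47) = 8.24*j^6 - 5.22*j^5 + 4.96*j^4 - 0.42*j^3 + 0.33*j^2 - 12.24*j + 1.53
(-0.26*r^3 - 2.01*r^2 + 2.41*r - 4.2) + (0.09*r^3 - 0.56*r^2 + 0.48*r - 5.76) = -0.17*r^3 - 2.57*r^2 + 2.89*r - 9.96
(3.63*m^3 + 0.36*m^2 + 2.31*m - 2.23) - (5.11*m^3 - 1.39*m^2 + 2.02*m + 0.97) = -1.48*m^3 + 1.75*m^2 + 0.29*m - 3.2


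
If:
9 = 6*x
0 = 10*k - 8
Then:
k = 4/5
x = 3/2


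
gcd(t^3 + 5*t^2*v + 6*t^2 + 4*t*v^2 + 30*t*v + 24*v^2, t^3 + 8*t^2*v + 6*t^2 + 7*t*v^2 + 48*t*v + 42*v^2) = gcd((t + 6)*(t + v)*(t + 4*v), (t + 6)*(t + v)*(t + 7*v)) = t^2 + t*v + 6*t + 6*v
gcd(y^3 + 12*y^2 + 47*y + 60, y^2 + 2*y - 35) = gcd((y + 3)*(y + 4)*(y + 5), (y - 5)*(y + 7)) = 1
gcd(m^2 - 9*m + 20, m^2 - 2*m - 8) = m - 4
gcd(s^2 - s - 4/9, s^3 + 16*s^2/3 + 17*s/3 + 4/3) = s + 1/3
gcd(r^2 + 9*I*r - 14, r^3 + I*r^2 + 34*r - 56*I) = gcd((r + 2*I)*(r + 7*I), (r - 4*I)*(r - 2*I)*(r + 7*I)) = r + 7*I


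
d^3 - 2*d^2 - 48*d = d*(d - 8)*(d + 6)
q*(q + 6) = q^2 + 6*q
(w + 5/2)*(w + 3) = w^2 + 11*w/2 + 15/2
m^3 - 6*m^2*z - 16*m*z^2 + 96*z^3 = (m - 6*z)*(m - 4*z)*(m + 4*z)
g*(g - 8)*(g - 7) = g^3 - 15*g^2 + 56*g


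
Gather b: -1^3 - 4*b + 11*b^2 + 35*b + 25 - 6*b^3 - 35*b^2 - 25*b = -6*b^3 - 24*b^2 + 6*b + 24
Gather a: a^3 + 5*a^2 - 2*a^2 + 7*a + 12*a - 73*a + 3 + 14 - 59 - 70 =a^3 + 3*a^2 - 54*a - 112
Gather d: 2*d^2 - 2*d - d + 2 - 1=2*d^2 - 3*d + 1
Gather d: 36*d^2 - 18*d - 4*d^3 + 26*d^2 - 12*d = -4*d^3 + 62*d^2 - 30*d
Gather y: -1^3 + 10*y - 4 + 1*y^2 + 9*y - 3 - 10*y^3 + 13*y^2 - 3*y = -10*y^3 + 14*y^2 + 16*y - 8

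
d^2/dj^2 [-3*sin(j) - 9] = 3*sin(j)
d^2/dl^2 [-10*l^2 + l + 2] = -20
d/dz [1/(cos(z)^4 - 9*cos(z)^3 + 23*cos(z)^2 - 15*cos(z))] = (4*cos(z)^3 - 27*cos(z)^2 + 46*cos(z) - 15)*sin(z)/((cos(z)^3 - 9*cos(z)^2 + 23*cos(z) - 15)^2*cos(z)^2)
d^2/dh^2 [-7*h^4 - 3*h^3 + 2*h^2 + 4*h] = -84*h^2 - 18*h + 4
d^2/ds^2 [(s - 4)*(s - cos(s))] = (s - 4)*cos(s) + 2*sin(s) + 2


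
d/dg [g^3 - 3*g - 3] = 3*g^2 - 3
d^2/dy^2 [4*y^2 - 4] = 8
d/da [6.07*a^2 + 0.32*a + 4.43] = 12.14*a + 0.32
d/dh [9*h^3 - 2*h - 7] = 27*h^2 - 2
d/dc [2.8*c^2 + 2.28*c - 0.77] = 5.6*c + 2.28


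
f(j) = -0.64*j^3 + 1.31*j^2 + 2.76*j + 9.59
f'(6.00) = -50.64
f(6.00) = -64.93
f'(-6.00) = -82.08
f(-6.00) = 178.43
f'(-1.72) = -7.43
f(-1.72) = 11.97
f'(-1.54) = -5.83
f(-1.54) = 10.78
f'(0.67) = 3.65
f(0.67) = 11.83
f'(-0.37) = 1.53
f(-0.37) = 8.78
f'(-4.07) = -39.71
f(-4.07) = 63.21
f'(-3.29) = -26.64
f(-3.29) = 37.48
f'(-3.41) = -28.50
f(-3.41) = 40.79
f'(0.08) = 2.96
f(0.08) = 9.82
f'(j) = -1.92*j^2 + 2.62*j + 2.76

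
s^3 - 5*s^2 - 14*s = s*(s - 7)*(s + 2)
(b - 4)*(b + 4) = b^2 - 16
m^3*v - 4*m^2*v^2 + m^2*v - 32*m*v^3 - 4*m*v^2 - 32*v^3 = (m - 8*v)*(m + 4*v)*(m*v + v)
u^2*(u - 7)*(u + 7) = u^4 - 49*u^2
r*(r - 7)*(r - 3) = r^3 - 10*r^2 + 21*r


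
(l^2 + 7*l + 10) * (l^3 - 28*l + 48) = l^5 + 7*l^4 - 18*l^3 - 148*l^2 + 56*l + 480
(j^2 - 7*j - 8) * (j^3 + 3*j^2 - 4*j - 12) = j^5 - 4*j^4 - 33*j^3 - 8*j^2 + 116*j + 96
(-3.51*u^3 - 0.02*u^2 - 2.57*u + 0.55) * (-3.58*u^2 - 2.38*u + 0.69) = 12.5658*u^5 + 8.4254*u^4 + 6.8263*u^3 + 4.1338*u^2 - 3.0823*u + 0.3795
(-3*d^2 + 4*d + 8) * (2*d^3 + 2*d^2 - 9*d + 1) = -6*d^5 + 2*d^4 + 51*d^3 - 23*d^2 - 68*d + 8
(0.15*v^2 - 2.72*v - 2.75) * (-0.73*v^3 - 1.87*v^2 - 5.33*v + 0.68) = -0.1095*v^5 + 1.7051*v^4 + 6.2944*v^3 + 19.7421*v^2 + 12.8079*v - 1.87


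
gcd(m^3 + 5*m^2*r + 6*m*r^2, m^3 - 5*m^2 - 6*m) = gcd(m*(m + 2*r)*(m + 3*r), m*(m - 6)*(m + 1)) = m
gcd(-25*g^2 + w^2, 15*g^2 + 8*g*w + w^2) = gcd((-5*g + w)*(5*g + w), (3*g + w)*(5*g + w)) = 5*g + w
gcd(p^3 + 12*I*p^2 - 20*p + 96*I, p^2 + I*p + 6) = p - 2*I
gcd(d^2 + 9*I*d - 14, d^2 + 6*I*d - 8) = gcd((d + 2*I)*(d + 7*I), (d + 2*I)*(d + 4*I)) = d + 2*I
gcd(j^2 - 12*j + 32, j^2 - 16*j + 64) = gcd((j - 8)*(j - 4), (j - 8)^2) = j - 8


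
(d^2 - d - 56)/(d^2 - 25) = (d^2 - d - 56)/(d^2 - 25)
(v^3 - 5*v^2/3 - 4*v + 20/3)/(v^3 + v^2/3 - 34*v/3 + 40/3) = (v + 2)/(v + 4)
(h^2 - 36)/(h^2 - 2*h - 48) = (h - 6)/(h - 8)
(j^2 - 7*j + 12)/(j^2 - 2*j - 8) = (j - 3)/(j + 2)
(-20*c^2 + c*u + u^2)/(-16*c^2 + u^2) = (5*c + u)/(4*c + u)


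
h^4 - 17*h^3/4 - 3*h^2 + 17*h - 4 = (h - 4)*(h - 2)*(h - 1/4)*(h + 2)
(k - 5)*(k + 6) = k^2 + k - 30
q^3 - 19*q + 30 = (q - 3)*(q - 2)*(q + 5)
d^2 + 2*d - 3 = (d - 1)*(d + 3)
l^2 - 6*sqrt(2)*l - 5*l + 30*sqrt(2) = (l - 5)*(l - 6*sqrt(2))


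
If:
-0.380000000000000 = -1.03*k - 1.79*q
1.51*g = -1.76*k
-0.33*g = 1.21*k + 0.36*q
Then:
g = 0.14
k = -0.12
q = 0.28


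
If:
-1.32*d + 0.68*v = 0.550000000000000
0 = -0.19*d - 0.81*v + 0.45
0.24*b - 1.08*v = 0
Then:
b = 2.62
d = -0.12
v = 0.58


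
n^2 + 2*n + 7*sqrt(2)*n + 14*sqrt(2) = (n + 2)*(n + 7*sqrt(2))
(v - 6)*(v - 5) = v^2 - 11*v + 30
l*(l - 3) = l^2 - 3*l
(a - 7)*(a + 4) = a^2 - 3*a - 28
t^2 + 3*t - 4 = (t - 1)*(t + 4)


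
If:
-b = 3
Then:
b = -3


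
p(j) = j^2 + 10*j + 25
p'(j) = 2*j + 10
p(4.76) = 95.26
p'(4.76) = 19.52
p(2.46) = 55.65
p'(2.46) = 14.92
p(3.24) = 67.90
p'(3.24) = 16.48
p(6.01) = 121.22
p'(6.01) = 22.02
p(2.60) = 57.76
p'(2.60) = 15.20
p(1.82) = 46.51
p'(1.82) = 13.64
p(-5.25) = 0.06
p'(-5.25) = -0.50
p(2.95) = 63.20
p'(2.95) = 15.90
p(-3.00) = 4.00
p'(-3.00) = 4.00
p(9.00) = 196.00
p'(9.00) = 28.00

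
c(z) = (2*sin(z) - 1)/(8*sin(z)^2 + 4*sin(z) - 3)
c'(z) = (-16*sin(z)*cos(z) - 4*cos(z))*(2*sin(z) - 1)/(8*sin(z)^2 + 4*sin(z) - 3)^2 + 2*cos(z)/(8*sin(z)^2 + 4*sin(z) - 3)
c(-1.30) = -5.11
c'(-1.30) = -26.26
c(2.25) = 0.11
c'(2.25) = -0.02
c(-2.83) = 0.46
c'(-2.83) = 0.66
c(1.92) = 0.11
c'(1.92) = 0.01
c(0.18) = 0.32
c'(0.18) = 0.08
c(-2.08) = 6.98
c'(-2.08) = 88.62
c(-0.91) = 2.20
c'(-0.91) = -11.00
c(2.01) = 0.11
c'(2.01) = 0.01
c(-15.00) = 1.04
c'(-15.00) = 2.96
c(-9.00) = 0.55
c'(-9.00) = 0.95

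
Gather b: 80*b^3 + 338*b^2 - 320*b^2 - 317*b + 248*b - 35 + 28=80*b^3 + 18*b^2 - 69*b - 7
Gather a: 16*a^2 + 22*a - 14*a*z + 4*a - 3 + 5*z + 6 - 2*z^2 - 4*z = 16*a^2 + a*(26 - 14*z) - 2*z^2 + z + 3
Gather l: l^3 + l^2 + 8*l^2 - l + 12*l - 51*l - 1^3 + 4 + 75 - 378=l^3 + 9*l^2 - 40*l - 300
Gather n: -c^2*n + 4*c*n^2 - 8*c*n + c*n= 4*c*n^2 + n*(-c^2 - 7*c)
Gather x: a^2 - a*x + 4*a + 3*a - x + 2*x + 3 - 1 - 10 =a^2 + 7*a + x*(1 - a) - 8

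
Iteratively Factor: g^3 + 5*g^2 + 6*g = (g + 3)*(g^2 + 2*g) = (g + 2)*(g + 3)*(g)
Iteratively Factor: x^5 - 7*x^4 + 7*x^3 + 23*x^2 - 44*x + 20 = (x - 1)*(x^4 - 6*x^3 + x^2 + 24*x - 20) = (x - 2)*(x - 1)*(x^3 - 4*x^2 - 7*x + 10) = (x - 2)*(x - 1)*(x + 2)*(x^2 - 6*x + 5) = (x - 5)*(x - 2)*(x - 1)*(x + 2)*(x - 1)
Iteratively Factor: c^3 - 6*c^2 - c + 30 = (c + 2)*(c^2 - 8*c + 15) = (c - 5)*(c + 2)*(c - 3)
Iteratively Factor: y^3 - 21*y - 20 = (y + 1)*(y^2 - y - 20) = (y + 1)*(y + 4)*(y - 5)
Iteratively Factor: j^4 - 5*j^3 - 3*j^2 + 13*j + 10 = (j - 2)*(j^3 - 3*j^2 - 9*j - 5) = (j - 2)*(j + 1)*(j^2 - 4*j - 5) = (j - 5)*(j - 2)*(j + 1)*(j + 1)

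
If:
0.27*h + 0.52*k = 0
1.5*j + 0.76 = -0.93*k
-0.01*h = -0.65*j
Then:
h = 1.65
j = 0.03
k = -0.86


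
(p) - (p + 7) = -7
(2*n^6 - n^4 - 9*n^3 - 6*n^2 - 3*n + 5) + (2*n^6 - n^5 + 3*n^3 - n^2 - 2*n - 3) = 4*n^6 - n^5 - n^4 - 6*n^3 - 7*n^2 - 5*n + 2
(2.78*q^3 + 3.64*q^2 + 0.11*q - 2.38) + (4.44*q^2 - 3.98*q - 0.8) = 2.78*q^3 + 8.08*q^2 - 3.87*q - 3.18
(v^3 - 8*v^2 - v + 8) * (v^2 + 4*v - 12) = v^5 - 4*v^4 - 45*v^3 + 100*v^2 + 44*v - 96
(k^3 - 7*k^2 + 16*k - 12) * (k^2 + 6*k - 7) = k^5 - k^4 - 33*k^3 + 133*k^2 - 184*k + 84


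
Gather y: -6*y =-6*y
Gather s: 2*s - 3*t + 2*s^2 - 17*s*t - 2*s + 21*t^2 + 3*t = 2*s^2 - 17*s*t + 21*t^2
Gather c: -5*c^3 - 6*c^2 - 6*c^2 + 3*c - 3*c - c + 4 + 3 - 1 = -5*c^3 - 12*c^2 - c + 6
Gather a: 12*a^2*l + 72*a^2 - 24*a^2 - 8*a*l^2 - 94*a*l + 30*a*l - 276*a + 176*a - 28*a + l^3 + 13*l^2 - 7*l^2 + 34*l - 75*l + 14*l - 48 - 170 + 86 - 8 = a^2*(12*l + 48) + a*(-8*l^2 - 64*l - 128) + l^3 + 6*l^2 - 27*l - 140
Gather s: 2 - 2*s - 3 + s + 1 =-s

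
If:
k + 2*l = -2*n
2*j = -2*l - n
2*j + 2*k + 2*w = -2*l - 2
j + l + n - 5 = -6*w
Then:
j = 7 - 19*w/2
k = 4 - 7*w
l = 31*w/2 - 12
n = 10 - 12*w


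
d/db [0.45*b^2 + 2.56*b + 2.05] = 0.9*b + 2.56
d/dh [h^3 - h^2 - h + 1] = 3*h^2 - 2*h - 1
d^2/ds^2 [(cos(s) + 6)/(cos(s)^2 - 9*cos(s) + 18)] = (-9*(1 - cos(2*s))^2*cos(s)/4 - 33*(1 - cos(2*s))^2/4 - 3047*cos(s)/2 - 123*cos(2*s) + 66*cos(3*s) + cos(5*s)/2 + 990)/((cos(s) - 6)^3*(cos(s) - 3)^3)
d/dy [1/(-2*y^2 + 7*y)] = (4*y - 7)/(y^2*(2*y - 7)^2)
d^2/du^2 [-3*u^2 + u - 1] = -6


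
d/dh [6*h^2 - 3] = 12*h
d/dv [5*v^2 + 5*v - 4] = 10*v + 5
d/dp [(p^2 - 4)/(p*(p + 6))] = 2*(3*p^2 + 4*p + 12)/(p^2*(p^2 + 12*p + 36))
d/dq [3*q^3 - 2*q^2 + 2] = q*(9*q - 4)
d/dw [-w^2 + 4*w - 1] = 4 - 2*w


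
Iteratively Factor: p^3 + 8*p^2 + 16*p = (p)*(p^2 + 8*p + 16) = p*(p + 4)*(p + 4)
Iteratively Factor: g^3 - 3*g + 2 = (g - 1)*(g^2 + g - 2) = (g - 1)^2*(g + 2)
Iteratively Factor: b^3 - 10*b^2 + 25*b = (b)*(b^2 - 10*b + 25) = b*(b - 5)*(b - 5)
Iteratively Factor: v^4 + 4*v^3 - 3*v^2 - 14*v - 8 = (v + 1)*(v^3 + 3*v^2 - 6*v - 8) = (v + 1)*(v + 4)*(v^2 - v - 2) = (v + 1)^2*(v + 4)*(v - 2)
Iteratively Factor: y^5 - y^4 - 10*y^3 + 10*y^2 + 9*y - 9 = (y + 1)*(y^4 - 2*y^3 - 8*y^2 + 18*y - 9) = (y - 1)*(y + 1)*(y^3 - y^2 - 9*y + 9) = (y - 1)*(y + 1)*(y + 3)*(y^2 - 4*y + 3) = (y - 1)^2*(y + 1)*(y + 3)*(y - 3)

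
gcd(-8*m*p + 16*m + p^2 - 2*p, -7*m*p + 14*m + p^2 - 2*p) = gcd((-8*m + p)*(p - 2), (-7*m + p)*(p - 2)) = p - 2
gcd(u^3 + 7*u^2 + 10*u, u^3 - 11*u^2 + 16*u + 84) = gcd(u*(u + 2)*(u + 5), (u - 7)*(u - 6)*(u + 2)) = u + 2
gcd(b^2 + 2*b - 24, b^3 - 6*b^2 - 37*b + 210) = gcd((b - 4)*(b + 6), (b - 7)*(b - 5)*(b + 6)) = b + 6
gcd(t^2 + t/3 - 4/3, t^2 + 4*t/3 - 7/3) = t - 1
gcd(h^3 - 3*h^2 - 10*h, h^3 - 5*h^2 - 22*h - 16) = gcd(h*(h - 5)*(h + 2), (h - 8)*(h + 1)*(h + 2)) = h + 2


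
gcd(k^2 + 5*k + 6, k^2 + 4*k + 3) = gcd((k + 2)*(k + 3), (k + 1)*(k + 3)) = k + 3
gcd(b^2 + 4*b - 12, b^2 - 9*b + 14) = b - 2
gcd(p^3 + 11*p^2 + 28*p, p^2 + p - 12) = p + 4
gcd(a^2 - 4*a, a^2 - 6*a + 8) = a - 4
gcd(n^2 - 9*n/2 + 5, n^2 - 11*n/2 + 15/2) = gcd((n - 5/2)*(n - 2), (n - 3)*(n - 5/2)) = n - 5/2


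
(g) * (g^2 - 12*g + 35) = g^3 - 12*g^2 + 35*g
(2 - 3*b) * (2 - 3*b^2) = 9*b^3 - 6*b^2 - 6*b + 4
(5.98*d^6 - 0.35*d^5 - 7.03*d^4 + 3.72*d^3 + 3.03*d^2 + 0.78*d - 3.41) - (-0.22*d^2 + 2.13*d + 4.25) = 5.98*d^6 - 0.35*d^5 - 7.03*d^4 + 3.72*d^3 + 3.25*d^2 - 1.35*d - 7.66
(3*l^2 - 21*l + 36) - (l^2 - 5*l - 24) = 2*l^2 - 16*l + 60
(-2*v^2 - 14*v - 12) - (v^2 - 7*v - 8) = -3*v^2 - 7*v - 4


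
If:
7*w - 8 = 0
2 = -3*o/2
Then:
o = -4/3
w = 8/7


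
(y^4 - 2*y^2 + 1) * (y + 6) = y^5 + 6*y^4 - 2*y^3 - 12*y^2 + y + 6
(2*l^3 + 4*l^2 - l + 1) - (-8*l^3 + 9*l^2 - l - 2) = 10*l^3 - 5*l^2 + 3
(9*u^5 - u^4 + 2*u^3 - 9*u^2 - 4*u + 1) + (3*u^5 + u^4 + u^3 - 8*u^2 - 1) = 12*u^5 + 3*u^3 - 17*u^2 - 4*u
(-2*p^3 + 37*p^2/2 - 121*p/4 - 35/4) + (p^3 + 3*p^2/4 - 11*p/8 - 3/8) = -p^3 + 77*p^2/4 - 253*p/8 - 73/8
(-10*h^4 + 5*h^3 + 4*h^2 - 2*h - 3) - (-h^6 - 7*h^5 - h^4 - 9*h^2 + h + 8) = h^6 + 7*h^5 - 9*h^4 + 5*h^3 + 13*h^2 - 3*h - 11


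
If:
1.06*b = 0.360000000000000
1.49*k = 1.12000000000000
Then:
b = 0.34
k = 0.75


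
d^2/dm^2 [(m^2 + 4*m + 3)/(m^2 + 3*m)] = 2/m^3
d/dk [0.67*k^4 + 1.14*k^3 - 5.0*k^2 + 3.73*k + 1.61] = 2.68*k^3 + 3.42*k^2 - 10.0*k + 3.73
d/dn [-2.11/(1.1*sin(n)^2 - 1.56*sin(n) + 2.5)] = (4.642*sin(n) - 3.2916)*cos(n)/(1.1*sin(n)^2 - 1.56*sin(n) + 2.5)^2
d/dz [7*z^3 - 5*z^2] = z*(21*z - 10)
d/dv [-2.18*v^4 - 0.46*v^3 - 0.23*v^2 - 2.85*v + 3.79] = -8.72*v^3 - 1.38*v^2 - 0.46*v - 2.85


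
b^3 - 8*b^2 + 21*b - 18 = (b - 3)^2*(b - 2)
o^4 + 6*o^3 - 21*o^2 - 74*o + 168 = (o - 3)*(o - 2)*(o + 4)*(o + 7)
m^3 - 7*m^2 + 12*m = m*(m - 4)*(m - 3)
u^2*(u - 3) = u^3 - 3*u^2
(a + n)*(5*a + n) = 5*a^2 + 6*a*n + n^2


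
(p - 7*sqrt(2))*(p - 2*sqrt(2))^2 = p^3 - 11*sqrt(2)*p^2 + 64*p - 56*sqrt(2)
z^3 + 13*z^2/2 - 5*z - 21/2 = (z - 3/2)*(z + 1)*(z + 7)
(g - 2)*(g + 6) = g^2 + 4*g - 12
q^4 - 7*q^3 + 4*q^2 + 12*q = q*(q - 6)*(q - 2)*(q + 1)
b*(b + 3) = b^2 + 3*b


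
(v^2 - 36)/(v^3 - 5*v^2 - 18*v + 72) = (v + 6)/(v^2 + v - 12)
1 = 1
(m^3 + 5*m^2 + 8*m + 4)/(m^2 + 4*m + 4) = m + 1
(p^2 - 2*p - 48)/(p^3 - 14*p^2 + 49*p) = (p^2 - 2*p - 48)/(p*(p^2 - 14*p + 49))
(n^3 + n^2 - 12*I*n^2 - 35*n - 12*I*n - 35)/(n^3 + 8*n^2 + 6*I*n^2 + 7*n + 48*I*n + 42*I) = (n^2 - 12*I*n - 35)/(n^2 + n*(7 + 6*I) + 42*I)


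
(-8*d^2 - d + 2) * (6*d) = -48*d^3 - 6*d^2 + 12*d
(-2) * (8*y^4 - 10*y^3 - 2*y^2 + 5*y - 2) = -16*y^4 + 20*y^3 + 4*y^2 - 10*y + 4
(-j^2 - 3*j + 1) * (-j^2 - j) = j^4 + 4*j^3 + 2*j^2 - j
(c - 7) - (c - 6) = -1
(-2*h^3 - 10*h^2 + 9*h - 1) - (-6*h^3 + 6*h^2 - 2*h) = 4*h^3 - 16*h^2 + 11*h - 1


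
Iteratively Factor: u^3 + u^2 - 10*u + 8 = (u + 4)*(u^2 - 3*u + 2) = (u - 2)*(u + 4)*(u - 1)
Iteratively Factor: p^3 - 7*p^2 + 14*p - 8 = (p - 1)*(p^2 - 6*p + 8) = (p - 2)*(p - 1)*(p - 4)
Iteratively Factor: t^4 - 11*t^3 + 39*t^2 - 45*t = (t - 3)*(t^3 - 8*t^2 + 15*t) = (t - 5)*(t - 3)*(t^2 - 3*t) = (t - 5)*(t - 3)^2*(t)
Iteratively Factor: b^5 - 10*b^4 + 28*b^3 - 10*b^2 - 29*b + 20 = (b + 1)*(b^4 - 11*b^3 + 39*b^2 - 49*b + 20) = (b - 1)*(b + 1)*(b^3 - 10*b^2 + 29*b - 20) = (b - 1)^2*(b + 1)*(b^2 - 9*b + 20) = (b - 5)*(b - 1)^2*(b + 1)*(b - 4)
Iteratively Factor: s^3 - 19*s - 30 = (s + 3)*(s^2 - 3*s - 10) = (s + 2)*(s + 3)*(s - 5)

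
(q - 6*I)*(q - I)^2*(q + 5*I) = q^4 - 3*I*q^3 + 27*q^2 - 59*I*q - 30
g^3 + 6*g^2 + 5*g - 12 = (g - 1)*(g + 3)*(g + 4)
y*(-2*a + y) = -2*a*y + y^2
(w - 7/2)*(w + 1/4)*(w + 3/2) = w^3 - 7*w^2/4 - 23*w/4 - 21/16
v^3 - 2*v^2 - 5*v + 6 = (v - 3)*(v - 1)*(v + 2)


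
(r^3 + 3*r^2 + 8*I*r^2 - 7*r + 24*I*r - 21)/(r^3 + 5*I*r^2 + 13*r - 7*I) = (r^2 + r*(3 + I) + 3*I)/(r^2 - 2*I*r - 1)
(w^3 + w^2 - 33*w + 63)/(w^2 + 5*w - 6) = (w^3 + w^2 - 33*w + 63)/(w^2 + 5*w - 6)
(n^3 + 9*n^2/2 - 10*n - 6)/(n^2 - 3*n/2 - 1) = n + 6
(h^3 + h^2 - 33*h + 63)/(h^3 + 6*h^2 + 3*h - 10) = (h^3 + h^2 - 33*h + 63)/(h^3 + 6*h^2 + 3*h - 10)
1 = 1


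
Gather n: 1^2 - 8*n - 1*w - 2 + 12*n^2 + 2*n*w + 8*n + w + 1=12*n^2 + 2*n*w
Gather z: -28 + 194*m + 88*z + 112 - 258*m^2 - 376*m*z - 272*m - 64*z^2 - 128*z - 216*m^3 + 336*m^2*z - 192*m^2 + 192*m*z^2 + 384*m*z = -216*m^3 - 450*m^2 - 78*m + z^2*(192*m - 64) + z*(336*m^2 + 8*m - 40) + 84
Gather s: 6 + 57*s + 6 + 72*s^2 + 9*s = 72*s^2 + 66*s + 12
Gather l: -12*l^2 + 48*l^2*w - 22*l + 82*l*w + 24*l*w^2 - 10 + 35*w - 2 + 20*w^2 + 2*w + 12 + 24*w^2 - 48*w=l^2*(48*w - 12) + l*(24*w^2 + 82*w - 22) + 44*w^2 - 11*w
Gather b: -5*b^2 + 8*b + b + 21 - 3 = -5*b^2 + 9*b + 18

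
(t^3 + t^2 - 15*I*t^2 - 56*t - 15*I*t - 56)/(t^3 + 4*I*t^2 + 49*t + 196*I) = (t^2 + t*(1 - 8*I) - 8*I)/(t^2 + 11*I*t - 28)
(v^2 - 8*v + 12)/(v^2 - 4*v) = (v^2 - 8*v + 12)/(v*(v - 4))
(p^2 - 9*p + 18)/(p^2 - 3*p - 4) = (-p^2 + 9*p - 18)/(-p^2 + 3*p + 4)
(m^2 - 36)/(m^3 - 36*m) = 1/m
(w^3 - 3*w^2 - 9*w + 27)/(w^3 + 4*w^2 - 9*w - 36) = (w - 3)/(w + 4)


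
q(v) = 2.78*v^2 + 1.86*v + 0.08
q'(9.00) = 51.90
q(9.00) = 242.00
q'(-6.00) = -31.50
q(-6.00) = 89.00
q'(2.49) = 15.70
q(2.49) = 21.95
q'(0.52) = 4.75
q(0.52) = 1.80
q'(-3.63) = -18.32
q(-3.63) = 29.96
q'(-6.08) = -31.94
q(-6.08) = 91.54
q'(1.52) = 10.31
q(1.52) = 9.33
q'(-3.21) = -15.99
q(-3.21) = 22.75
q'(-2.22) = -10.48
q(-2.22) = 9.65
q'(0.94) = 7.09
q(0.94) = 4.28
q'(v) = 5.56*v + 1.86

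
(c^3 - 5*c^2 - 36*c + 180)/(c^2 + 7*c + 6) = (c^2 - 11*c + 30)/(c + 1)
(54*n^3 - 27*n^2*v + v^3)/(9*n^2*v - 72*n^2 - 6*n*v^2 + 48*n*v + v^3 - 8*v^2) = (6*n + v)/(v - 8)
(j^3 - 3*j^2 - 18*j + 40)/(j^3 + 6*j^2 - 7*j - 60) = (j^2 - 7*j + 10)/(j^2 + 2*j - 15)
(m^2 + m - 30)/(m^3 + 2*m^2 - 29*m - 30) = 1/(m + 1)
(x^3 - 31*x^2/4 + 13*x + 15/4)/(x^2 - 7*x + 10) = (4*x^2 - 11*x - 3)/(4*(x - 2))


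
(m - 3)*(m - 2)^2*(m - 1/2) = m^4 - 15*m^3/2 + 39*m^2/2 - 20*m + 6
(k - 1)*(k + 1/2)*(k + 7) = k^3 + 13*k^2/2 - 4*k - 7/2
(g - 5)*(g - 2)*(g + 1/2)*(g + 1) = g^4 - 11*g^3/2 + 23*g/2 + 5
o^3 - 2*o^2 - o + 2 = (o - 2)*(o - 1)*(o + 1)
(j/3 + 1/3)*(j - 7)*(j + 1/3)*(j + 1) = j^4/3 - 14*j^3/9 - 44*j^2/9 - 34*j/9 - 7/9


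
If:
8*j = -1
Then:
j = -1/8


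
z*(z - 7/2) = z^2 - 7*z/2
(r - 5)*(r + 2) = r^2 - 3*r - 10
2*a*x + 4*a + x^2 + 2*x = (2*a + x)*(x + 2)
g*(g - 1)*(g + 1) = g^3 - g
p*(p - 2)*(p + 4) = p^3 + 2*p^2 - 8*p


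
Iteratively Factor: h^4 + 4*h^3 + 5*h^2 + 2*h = (h + 2)*(h^3 + 2*h^2 + h) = (h + 1)*(h + 2)*(h^2 + h) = (h + 1)^2*(h + 2)*(h)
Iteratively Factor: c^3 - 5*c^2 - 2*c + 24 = (c - 3)*(c^2 - 2*c - 8) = (c - 4)*(c - 3)*(c + 2)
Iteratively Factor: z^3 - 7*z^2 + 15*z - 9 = (z - 3)*(z^2 - 4*z + 3) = (z - 3)^2*(z - 1)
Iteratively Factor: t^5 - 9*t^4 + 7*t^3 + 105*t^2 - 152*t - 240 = (t - 5)*(t^4 - 4*t^3 - 13*t^2 + 40*t + 48) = (t - 5)*(t - 4)*(t^3 - 13*t - 12) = (t - 5)*(t - 4)*(t + 1)*(t^2 - t - 12) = (t - 5)*(t - 4)*(t + 1)*(t + 3)*(t - 4)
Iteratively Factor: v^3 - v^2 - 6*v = (v - 3)*(v^2 + 2*v) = v*(v - 3)*(v + 2)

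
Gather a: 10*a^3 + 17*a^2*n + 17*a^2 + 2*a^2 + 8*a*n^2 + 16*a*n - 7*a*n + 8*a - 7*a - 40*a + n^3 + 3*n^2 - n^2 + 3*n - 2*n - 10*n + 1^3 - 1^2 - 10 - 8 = 10*a^3 + a^2*(17*n + 19) + a*(8*n^2 + 9*n - 39) + n^3 + 2*n^2 - 9*n - 18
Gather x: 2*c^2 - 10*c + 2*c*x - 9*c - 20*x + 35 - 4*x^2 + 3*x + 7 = 2*c^2 - 19*c - 4*x^2 + x*(2*c - 17) + 42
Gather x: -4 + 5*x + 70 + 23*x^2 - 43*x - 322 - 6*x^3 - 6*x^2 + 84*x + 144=-6*x^3 + 17*x^2 + 46*x - 112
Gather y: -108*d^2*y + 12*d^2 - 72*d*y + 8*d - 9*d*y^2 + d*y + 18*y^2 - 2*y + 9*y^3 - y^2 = 12*d^2 + 8*d + 9*y^3 + y^2*(17 - 9*d) + y*(-108*d^2 - 71*d - 2)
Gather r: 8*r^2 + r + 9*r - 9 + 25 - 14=8*r^2 + 10*r + 2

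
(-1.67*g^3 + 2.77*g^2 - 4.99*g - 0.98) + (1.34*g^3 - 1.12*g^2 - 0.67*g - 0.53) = -0.33*g^3 + 1.65*g^2 - 5.66*g - 1.51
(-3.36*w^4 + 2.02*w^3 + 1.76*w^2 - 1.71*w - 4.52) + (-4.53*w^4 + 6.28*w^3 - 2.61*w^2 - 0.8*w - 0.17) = -7.89*w^4 + 8.3*w^3 - 0.85*w^2 - 2.51*w - 4.69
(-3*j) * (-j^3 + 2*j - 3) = 3*j^4 - 6*j^2 + 9*j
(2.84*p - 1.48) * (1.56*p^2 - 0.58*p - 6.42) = 4.4304*p^3 - 3.956*p^2 - 17.3744*p + 9.5016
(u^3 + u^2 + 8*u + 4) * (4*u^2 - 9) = 4*u^5 + 4*u^4 + 23*u^3 + 7*u^2 - 72*u - 36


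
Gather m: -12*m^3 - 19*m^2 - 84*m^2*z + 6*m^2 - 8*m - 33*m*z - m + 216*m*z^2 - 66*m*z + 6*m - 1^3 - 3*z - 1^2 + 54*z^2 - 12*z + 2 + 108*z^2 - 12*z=-12*m^3 + m^2*(-84*z - 13) + m*(216*z^2 - 99*z - 3) + 162*z^2 - 27*z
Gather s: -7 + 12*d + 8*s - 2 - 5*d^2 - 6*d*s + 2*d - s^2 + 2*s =-5*d^2 + 14*d - s^2 + s*(10 - 6*d) - 9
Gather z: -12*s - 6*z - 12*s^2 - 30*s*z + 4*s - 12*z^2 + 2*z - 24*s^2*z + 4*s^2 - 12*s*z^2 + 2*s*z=-8*s^2 - 8*s + z^2*(-12*s - 12) + z*(-24*s^2 - 28*s - 4)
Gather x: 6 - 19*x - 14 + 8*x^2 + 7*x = 8*x^2 - 12*x - 8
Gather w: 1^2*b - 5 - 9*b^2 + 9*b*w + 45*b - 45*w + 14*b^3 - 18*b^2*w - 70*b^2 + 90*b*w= 14*b^3 - 79*b^2 + 46*b + w*(-18*b^2 + 99*b - 45) - 5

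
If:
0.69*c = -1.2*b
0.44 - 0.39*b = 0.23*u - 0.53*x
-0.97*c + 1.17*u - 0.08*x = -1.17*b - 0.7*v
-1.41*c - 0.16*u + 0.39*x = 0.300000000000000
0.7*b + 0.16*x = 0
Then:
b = 0.23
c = -0.40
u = -0.80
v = 0.28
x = -1.01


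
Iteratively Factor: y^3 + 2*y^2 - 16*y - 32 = (y + 4)*(y^2 - 2*y - 8) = (y + 2)*(y + 4)*(y - 4)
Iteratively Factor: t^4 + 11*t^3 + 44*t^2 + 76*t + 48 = (t + 2)*(t^3 + 9*t^2 + 26*t + 24) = (t + 2)*(t + 3)*(t^2 + 6*t + 8) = (t + 2)*(t + 3)*(t + 4)*(t + 2)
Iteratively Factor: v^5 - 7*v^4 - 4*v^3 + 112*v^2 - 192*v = (v - 4)*(v^4 - 3*v^3 - 16*v^2 + 48*v) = v*(v - 4)*(v^3 - 3*v^2 - 16*v + 48) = v*(v - 4)^2*(v^2 + v - 12) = v*(v - 4)^2*(v - 3)*(v + 4)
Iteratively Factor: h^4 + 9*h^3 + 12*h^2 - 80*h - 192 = (h + 4)*(h^3 + 5*h^2 - 8*h - 48) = (h + 4)^2*(h^2 + h - 12) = (h - 3)*(h + 4)^2*(h + 4)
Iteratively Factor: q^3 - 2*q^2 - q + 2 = (q + 1)*(q^2 - 3*q + 2) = (q - 2)*(q + 1)*(q - 1)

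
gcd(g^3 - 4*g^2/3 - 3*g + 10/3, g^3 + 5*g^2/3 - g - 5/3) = g^2 + 2*g/3 - 5/3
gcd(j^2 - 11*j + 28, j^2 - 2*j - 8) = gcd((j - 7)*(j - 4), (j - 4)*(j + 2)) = j - 4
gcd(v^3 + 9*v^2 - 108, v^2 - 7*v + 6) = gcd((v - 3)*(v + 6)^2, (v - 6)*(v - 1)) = 1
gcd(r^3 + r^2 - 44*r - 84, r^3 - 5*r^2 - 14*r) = r^2 - 5*r - 14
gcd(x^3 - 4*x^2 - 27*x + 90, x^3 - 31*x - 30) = x^2 - x - 30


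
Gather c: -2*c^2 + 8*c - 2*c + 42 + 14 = -2*c^2 + 6*c + 56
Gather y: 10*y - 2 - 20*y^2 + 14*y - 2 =-20*y^2 + 24*y - 4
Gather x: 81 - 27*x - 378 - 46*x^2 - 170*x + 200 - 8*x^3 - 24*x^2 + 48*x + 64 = -8*x^3 - 70*x^2 - 149*x - 33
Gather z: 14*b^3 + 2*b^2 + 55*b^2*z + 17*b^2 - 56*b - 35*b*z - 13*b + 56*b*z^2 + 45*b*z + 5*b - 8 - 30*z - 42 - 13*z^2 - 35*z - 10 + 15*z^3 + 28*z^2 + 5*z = 14*b^3 + 19*b^2 - 64*b + 15*z^3 + z^2*(56*b + 15) + z*(55*b^2 + 10*b - 60) - 60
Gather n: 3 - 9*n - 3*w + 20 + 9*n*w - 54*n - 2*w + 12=n*(9*w - 63) - 5*w + 35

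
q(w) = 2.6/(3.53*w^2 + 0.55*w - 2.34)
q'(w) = 2.6*(-7.06*w - 0.55)/(3.53*w^2 + 0.55*w - 2.34)^2 = (-18.356*w - 1.43)/(3.53*w^2 + 0.55*w - 2.34)^2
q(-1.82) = 0.31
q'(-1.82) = 0.46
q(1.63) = 0.33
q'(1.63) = -0.50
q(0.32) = -1.44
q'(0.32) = -2.25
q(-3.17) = 0.08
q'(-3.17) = 0.06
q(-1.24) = 1.08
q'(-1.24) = 3.69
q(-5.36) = 0.03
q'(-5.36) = 0.01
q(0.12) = -1.17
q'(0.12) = -0.74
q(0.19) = -1.23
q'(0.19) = -1.11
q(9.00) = 0.01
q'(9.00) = -0.00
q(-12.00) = 0.01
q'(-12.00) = 0.00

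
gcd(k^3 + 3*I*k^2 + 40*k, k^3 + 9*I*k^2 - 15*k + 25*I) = 1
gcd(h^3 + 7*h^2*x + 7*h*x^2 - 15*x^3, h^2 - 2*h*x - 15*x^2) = h + 3*x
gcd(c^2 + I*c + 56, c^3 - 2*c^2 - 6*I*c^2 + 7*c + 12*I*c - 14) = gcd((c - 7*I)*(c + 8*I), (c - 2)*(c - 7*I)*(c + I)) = c - 7*I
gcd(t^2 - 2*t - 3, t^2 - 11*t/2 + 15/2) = t - 3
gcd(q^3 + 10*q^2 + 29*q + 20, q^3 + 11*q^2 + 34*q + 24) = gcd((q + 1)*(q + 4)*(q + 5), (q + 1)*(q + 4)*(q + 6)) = q^2 + 5*q + 4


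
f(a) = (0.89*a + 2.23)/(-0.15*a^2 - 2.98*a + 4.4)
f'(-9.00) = 0.04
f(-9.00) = -0.30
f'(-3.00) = 0.07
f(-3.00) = -0.04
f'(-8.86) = 0.04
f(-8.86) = -0.30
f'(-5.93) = 0.04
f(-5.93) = -0.18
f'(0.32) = 0.92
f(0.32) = 0.73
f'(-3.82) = 0.05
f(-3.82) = -0.09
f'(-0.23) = 0.40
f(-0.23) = 0.40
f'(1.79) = 6.09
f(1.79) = -2.70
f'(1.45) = 211.41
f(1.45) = -14.89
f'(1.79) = 6.09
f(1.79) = -2.70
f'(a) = (0.3*a + 2.98)*(0.89*a + 2.23)/(-0.15*a^2 - 2.98*a + 4.4)^2 + 0.89/(-0.15*a^2 - 2.98*a + 4.4) = (0.1335*a^2 + 0.669*a + 10.5614)/(0.0225*a^4 + 0.894*a^3 + 7.5604*a^2 - 26.224*a + 19.36)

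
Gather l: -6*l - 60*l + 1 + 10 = 11 - 66*l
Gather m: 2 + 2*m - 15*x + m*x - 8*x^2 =m*(x + 2) - 8*x^2 - 15*x + 2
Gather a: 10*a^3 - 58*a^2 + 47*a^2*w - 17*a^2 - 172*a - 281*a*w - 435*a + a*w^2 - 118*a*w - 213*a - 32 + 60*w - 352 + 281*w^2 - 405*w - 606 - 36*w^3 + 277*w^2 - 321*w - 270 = 10*a^3 + a^2*(47*w - 75) + a*(w^2 - 399*w - 820) - 36*w^3 + 558*w^2 - 666*w - 1260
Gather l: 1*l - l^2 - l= -l^2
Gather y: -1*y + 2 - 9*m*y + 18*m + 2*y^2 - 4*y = 18*m + 2*y^2 + y*(-9*m - 5) + 2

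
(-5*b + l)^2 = 25*b^2 - 10*b*l + l^2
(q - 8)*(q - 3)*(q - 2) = q^3 - 13*q^2 + 46*q - 48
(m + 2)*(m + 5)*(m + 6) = m^3 + 13*m^2 + 52*m + 60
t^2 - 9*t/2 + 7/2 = (t - 7/2)*(t - 1)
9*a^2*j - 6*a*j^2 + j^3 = j*(-3*a + j)^2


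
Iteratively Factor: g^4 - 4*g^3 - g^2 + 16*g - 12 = (g + 2)*(g^3 - 6*g^2 + 11*g - 6) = (g - 1)*(g + 2)*(g^2 - 5*g + 6) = (g - 3)*(g - 1)*(g + 2)*(g - 2)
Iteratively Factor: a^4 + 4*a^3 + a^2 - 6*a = (a - 1)*(a^3 + 5*a^2 + 6*a) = (a - 1)*(a + 2)*(a^2 + 3*a) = a*(a - 1)*(a + 2)*(a + 3)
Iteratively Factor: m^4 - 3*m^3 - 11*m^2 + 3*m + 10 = (m - 5)*(m^3 + 2*m^2 - m - 2) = (m - 5)*(m + 1)*(m^2 + m - 2) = (m - 5)*(m + 1)*(m + 2)*(m - 1)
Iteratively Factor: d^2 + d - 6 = (d - 2)*(d + 3)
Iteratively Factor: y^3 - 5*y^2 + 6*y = (y)*(y^2 - 5*y + 6) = y*(y - 2)*(y - 3)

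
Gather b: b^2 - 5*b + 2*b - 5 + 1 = b^2 - 3*b - 4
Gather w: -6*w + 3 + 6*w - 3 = 0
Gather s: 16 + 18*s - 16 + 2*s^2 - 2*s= 2*s^2 + 16*s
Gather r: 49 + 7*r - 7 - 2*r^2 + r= -2*r^2 + 8*r + 42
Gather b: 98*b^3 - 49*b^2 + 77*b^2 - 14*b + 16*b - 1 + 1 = 98*b^3 + 28*b^2 + 2*b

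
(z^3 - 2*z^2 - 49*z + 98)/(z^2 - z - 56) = (z^2 - 9*z + 14)/(z - 8)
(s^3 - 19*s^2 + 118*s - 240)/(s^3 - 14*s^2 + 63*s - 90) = (s - 8)/(s - 3)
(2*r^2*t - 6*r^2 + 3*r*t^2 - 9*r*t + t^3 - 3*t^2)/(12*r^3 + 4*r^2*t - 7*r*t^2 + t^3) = (2*r*t - 6*r + t^2 - 3*t)/(12*r^2 - 8*r*t + t^2)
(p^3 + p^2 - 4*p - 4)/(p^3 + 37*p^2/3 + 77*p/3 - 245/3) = 3*(p^3 + p^2 - 4*p - 4)/(3*p^3 + 37*p^2 + 77*p - 245)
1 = 1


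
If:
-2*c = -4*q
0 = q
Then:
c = 0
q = 0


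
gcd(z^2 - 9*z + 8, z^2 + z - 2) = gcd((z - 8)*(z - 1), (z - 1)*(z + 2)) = z - 1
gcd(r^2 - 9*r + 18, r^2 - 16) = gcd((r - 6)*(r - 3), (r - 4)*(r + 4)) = 1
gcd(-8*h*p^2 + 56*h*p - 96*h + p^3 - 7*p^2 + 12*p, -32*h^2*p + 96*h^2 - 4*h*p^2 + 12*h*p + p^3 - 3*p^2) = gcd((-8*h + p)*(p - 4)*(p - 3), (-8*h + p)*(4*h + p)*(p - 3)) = -8*h*p + 24*h + p^2 - 3*p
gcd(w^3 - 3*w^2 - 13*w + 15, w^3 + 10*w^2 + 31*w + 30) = w + 3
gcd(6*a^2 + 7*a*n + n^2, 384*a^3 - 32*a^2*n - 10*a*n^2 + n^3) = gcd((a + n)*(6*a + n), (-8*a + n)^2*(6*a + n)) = 6*a + n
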